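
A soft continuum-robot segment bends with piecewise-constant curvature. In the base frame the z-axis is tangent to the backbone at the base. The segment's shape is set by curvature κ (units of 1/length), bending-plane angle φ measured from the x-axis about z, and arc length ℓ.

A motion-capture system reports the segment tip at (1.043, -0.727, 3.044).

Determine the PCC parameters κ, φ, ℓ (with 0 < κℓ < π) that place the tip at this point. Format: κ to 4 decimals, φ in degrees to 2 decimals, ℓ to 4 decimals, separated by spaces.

ρ = √(x²+y²) = √(1.043² + -0.727²) = 1.27137
φ = atan2(y, x) mod 360° = atan2(-0.727, 1.043) = 325.1224°
|p|² = ρ² + z² = 1.27137² + 3.044² = 10.88231
κ = 2ρ / |p|² = 2×1.27137 / 10.88231 = 0.23366
θ = 2·atan2(ρ, z) = 2·atan2(1.27137, 3.044) = 0.79128 rad
ℓ = θ/κ = 0.79128/0.23366 = 3.38650

0.2337 325.12 3.3865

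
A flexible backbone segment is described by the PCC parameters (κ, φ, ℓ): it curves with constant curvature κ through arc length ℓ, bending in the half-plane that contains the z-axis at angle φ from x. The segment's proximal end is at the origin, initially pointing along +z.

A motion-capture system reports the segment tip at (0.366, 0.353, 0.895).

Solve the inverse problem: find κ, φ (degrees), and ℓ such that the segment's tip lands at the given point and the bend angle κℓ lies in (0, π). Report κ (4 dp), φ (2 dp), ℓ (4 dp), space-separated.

ρ = √(x²+y²) = √(0.366² + 0.353²) = 0.50849
φ = atan2(y, x) mod 360° = atan2(0.353, 0.366) = 43.9642°
|p|² = ρ² + z² = 0.50849² + 0.895² = 1.05959
κ = 2ρ / |p|² = 2×0.50849 / 1.05959 = 0.95979
θ = 2·atan2(ρ, z) = 2·atan2(0.50849, 0.895) = 1.03334 rad
ℓ = θ/κ = 1.03334/0.95979 = 1.07663

0.9598 43.96 1.0766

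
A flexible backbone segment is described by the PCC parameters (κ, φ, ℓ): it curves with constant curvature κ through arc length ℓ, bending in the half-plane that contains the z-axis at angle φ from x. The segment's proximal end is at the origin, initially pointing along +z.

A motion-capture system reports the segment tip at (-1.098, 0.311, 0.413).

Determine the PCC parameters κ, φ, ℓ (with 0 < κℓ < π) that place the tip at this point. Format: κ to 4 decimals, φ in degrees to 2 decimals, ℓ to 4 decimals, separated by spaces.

ρ = √(x²+y²) = √(-1.098² + 0.311²) = 1.14119
φ = atan2(y, x) mod 360° = atan2(0.311, -1.098) = 164.1856°
|p|² = ρ² + z² = 1.14119² + 0.413² = 1.47289
κ = 2ρ / |p|² = 2×1.14119 / 1.47289 = 1.54959
θ = 2·atan2(ρ, z) = 2·atan2(1.14119, 0.413) = 2.44712 rad
ℓ = θ/κ = 2.44712/1.54959 = 1.57920

1.5496 164.19 1.5792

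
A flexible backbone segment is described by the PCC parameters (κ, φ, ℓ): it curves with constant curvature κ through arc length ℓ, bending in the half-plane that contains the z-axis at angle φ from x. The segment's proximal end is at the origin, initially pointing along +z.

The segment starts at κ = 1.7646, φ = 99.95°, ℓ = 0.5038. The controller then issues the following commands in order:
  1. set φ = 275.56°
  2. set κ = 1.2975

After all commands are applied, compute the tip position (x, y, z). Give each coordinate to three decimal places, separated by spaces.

0.015 -0.158 0.469

initial: κ=1.7646, φ=99.95°, ℓ=0.5038
cmd 1: set φ=275.56° → (κ,φ,ℓ)=(1.7646,275.56°,0.5038) → tip=(0.0203,-0.2086,0.4400)
cmd 2: set κ=1.2975 → (κ,φ,ℓ)=(1.2975,275.56°,0.5038) → tip=(0.0154,-0.1581,0.4687)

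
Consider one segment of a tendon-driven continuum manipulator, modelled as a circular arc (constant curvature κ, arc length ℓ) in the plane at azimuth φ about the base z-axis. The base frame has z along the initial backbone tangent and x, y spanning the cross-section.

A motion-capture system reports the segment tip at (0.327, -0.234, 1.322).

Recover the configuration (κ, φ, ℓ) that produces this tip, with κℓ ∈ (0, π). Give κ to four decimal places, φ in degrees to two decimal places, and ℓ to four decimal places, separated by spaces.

0.4212 324.41 1.4021

ρ = √(x²+y²) = √(0.327² + -0.234²) = 0.40210
φ = atan2(y, x) mod 360° = atan2(-0.234, 0.327) = 324.4126°
|p|² = ρ² + z² = 0.40210² + 1.322² = 1.90937
κ = 2ρ / |p|² = 2×0.40210 / 1.90937 = 0.42119
θ = 2·atan2(ρ, z) = 2·atan2(0.40210, 1.322) = 0.59054 rad
ℓ = θ/κ = 0.59054/0.42119 = 1.40208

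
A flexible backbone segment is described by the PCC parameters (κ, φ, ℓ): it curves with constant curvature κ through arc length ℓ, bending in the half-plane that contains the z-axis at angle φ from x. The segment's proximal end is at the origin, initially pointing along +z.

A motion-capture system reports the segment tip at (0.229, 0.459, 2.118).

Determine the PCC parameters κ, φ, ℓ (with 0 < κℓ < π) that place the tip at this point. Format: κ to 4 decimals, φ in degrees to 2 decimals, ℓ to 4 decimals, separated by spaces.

ρ = √(x²+y²) = √(0.229² + 0.459²) = 0.51295
φ = atan2(y, x) mod 360° = atan2(0.459, 0.229) = 63.4849°
|p|² = ρ² + z² = 0.51295² + 2.118² = 4.74905
κ = 2ρ / |p|² = 2×0.51295 / 4.74905 = 0.21602
θ = 2·atan2(ρ, z) = 2·atan2(0.51295, 2.118) = 0.47523 rad
ℓ = θ/κ = 0.47523/0.21602 = 2.19987

0.2160 63.48 2.1999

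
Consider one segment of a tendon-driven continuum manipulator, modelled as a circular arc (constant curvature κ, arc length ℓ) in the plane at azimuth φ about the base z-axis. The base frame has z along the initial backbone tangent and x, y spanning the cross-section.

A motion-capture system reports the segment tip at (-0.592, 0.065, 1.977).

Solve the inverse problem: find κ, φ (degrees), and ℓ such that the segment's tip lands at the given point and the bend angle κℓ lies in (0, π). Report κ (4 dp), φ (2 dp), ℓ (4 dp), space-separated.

0.2794 173.73 2.0945

ρ = √(x²+y²) = √(-0.592² + 0.065²) = 0.59556
φ = atan2(y, x) mod 360° = atan2(0.065, -0.592) = 173.7342°
|p|² = ρ² + z² = 0.59556² + 1.977² = 4.26322
κ = 2ρ / |p|² = 2×0.59556 / 4.26322 = 0.27939
θ = 2·atan2(ρ, z) = 2·atan2(0.59556, 1.977) = 0.58519 rad
ℓ = θ/κ = 0.58519/0.27939 = 2.09451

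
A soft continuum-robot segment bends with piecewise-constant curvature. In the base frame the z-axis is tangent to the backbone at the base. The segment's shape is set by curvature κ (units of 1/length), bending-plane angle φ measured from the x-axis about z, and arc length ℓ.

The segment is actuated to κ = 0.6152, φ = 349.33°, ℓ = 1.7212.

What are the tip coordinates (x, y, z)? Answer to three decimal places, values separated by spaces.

θ = κ·ℓ = 0.6152 × 1.7212 = 1.05888 rad
ρ = (1 − cos θ)/κ = (1 − 0.48985)/0.6152 = 0.82925
z = sin θ / κ = 0.87181/0.6152 = 1.41711
x = ρ cos φ = 0.82925 × cos(349.33°) = 0.81491
y = ρ sin φ = 0.82925 × sin(349.33°) = -0.15354

0.815 -0.154 1.417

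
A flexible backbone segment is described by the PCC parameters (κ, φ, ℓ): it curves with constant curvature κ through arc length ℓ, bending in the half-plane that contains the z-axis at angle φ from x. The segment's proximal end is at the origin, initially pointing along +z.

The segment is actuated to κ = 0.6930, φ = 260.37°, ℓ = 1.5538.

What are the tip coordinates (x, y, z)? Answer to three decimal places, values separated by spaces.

θ = κ·ℓ = 0.6930 × 1.5538 = 1.07678 rad
ρ = (1 − cos θ)/κ = (1 − 0.47416)/0.6930 = 0.75878
z = sin θ / κ = 0.88044/0.6930 = 1.27047
x = ρ cos φ = 0.75878 × cos(260.37°) = -0.12693
y = ρ sin φ = 0.75878 × sin(260.37°) = -0.74809

-0.127 -0.748 1.270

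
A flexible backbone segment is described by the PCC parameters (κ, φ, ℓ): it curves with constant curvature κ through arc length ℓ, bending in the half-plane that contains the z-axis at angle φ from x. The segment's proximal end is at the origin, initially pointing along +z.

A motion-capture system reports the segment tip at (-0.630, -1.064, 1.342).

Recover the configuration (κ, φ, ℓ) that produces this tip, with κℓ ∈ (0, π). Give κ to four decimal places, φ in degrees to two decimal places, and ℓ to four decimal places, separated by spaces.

0.7427 239.37 2.0050

ρ = √(x²+y²) = √(-0.630² + -1.064²) = 1.23653
φ = atan2(y, x) mod 360° = atan2(-1.064, -0.630) = 239.3700°
|p|² = ρ² + z² = 1.23653² + 1.342² = 3.32996
κ = 2ρ / |p|² = 2×1.23653 / 3.32996 = 0.74267
θ = 2·atan2(ρ, z) = 2·atan2(1.23653, 1.342) = 1.48903 rad
ℓ = θ/κ = 1.48903/0.74267 = 2.00498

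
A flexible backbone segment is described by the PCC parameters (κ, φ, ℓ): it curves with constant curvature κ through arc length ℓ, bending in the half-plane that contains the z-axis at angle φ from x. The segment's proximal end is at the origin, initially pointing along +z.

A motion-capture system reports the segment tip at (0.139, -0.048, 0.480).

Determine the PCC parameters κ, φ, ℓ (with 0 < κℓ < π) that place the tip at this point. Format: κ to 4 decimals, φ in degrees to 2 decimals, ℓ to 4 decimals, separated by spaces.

1.1670 340.95 0.5095

ρ = √(x²+y²) = √(0.139² + -0.048²) = 0.14705
φ = atan2(y, x) mod 360° = atan2(-0.048, 0.139) = 340.9490°
|p|² = ρ² + z² = 0.14705² + 0.480² = 0.25202
κ = 2ρ / |p|² = 2×0.14705 / 0.25202 = 1.16698
θ = 2·atan2(ρ, z) = 2·atan2(0.14705, 0.480) = 0.59457 rad
ℓ = θ/κ = 0.59457/1.16698 = 0.50949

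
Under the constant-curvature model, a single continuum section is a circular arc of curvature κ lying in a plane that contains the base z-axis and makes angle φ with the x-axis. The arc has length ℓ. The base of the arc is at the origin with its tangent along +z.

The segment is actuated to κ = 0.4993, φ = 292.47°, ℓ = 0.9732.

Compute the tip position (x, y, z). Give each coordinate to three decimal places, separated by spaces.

θ = κ·ℓ = 0.4993 × 0.9732 = 0.48592 rad
ρ = (1 − cos θ)/κ = (1 − 0.88425)/0.4993 = 0.23183
z = sin θ / κ = 0.46702/0.4993 = 0.93535
x = ρ cos φ = 0.23183 × cos(292.47°) = 0.08861
y = ρ sin φ = 0.23183 × sin(292.47°) = -0.21423

0.089 -0.214 0.935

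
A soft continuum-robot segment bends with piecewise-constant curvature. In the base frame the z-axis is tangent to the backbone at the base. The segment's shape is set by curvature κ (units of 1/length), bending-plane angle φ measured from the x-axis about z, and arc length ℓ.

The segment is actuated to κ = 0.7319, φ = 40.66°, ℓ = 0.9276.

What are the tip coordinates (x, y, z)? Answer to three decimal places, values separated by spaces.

θ = κ·ℓ = 0.7319 × 0.9276 = 0.67891 rad
ρ = (1 − cos θ)/κ = (1 − 0.77826)/0.7319 = 0.30297
z = sin θ / κ = 0.62795/0.7319 = 0.85797
x = ρ cos φ = 0.30297 × cos(40.66°) = 0.22983
y = ρ sin φ = 0.30297 × sin(40.66°) = 0.19740

0.230 0.197 0.858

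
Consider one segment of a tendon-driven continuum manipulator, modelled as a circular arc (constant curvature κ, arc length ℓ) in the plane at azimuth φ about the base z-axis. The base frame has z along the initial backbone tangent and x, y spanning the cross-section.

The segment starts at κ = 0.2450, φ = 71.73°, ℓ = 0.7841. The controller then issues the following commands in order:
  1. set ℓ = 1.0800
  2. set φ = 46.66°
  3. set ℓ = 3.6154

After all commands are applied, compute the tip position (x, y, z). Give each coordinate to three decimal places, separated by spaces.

initial: κ=0.2450, φ=71.73°, ℓ=0.7841
cmd 1: set ℓ=1.0800 → (κ,φ,ℓ)=(0.2450,71.73°,1.0800) → tip=(0.0445,0.1349,1.0674)
cmd 2: set φ=46.66° → (κ,φ,ℓ)=(0.2450,46.66°,1.0800) → tip=(0.0975,0.1033,1.0674)
cmd 3: set ℓ=3.6154 → (κ,φ,ℓ)=(0.2450,46.66°,3.6154) → tip=(1.0290,1.0904,3.1608)

1.029 1.090 3.161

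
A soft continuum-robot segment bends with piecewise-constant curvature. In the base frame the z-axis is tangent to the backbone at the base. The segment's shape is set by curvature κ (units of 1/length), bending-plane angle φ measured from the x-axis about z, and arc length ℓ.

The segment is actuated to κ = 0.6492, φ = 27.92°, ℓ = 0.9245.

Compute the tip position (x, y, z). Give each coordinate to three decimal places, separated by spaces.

θ = κ·ℓ = 0.6492 × 0.9245 = 0.60019 rad
ρ = (1 − cos θ)/κ = (1 − 0.82523)/0.6492 = 0.26921
z = sin θ / κ = 0.56480/0.6492 = 0.86999
x = ρ cos φ = 0.26921 × cos(27.92°) = 0.23787
y = ρ sin φ = 0.26921 × sin(27.92°) = 0.12605

0.238 0.126 0.870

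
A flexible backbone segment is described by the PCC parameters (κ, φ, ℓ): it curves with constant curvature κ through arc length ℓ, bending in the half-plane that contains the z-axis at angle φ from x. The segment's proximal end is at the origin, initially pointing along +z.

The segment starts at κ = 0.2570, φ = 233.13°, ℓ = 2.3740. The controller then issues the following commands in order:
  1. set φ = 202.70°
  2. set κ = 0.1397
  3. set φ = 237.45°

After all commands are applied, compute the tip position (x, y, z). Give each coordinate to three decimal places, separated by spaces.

initial: κ=0.2570, φ=233.13°, ℓ=2.3740
cmd 1: set φ=202.70° → (κ,φ,ℓ)=(0.2570,202.70°,2.3740) → tip=(-0.6476,-0.2709,2.2294)
cmd 2: set κ=0.1397 → (κ,φ,ℓ)=(0.1397,202.70°,2.3740) → tip=(-0.3599,-0.1505,2.3307)
cmd 3: set φ=237.45° → (κ,φ,ℓ)=(0.1397,237.45°,2.3740) → tip=(-0.2099,-0.3288,2.3307)

-0.210 -0.329 2.331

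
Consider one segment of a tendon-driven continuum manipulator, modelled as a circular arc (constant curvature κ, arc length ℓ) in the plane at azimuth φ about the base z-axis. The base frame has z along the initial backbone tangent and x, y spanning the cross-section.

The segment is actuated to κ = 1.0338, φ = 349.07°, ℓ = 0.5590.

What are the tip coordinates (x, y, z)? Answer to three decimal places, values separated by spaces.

0.154 -0.030 0.528

θ = κ·ℓ = 1.0338 × 0.5590 = 0.57789 rad
ρ = (1 − cos θ)/κ = (1 − 0.83761)/1.0338 = 0.15708
z = sin θ / κ = 0.54626/1.0338 = 0.52840
x = ρ cos φ = 0.15708 × cos(349.07°) = 0.15423
y = ρ sin φ = 0.15708 × sin(349.07°) = -0.02978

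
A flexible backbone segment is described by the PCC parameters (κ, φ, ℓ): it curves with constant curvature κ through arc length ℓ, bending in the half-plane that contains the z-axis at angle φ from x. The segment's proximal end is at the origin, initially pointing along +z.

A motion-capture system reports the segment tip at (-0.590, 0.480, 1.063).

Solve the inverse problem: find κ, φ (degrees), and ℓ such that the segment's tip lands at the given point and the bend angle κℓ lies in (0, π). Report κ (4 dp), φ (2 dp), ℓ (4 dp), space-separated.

ρ = √(x²+y²) = √(-0.590² + 0.480²) = 0.76059
φ = atan2(y, x) mod 360° = atan2(0.480, -0.590) = 140.8696°
|p|² = ρ² + z² = 0.76059² + 1.063² = 1.70847
κ = 2ρ / |p|² = 2×0.76059 / 1.70847 = 0.89038
θ = 2·atan2(ρ, z) = 2·atan2(0.76059, 1.063) = 1.24213 rad
ℓ = θ/κ = 1.24213/0.89038 = 1.39505

0.8904 140.87 1.3951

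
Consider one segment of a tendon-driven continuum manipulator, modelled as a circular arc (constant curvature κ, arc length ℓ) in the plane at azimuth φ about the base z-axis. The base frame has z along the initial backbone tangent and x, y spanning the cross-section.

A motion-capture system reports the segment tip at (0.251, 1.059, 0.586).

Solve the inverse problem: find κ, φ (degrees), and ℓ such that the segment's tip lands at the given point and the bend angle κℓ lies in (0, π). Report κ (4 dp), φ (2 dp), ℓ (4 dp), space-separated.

1.4246 76.67 1.5118

ρ = √(x²+y²) = √(0.251² + 1.059²) = 1.08834
φ = atan2(y, x) mod 360° = atan2(1.059, 0.251) = 76.6660°
|p|² = ρ² + z² = 1.08834² + 0.586² = 1.52788
κ = 2ρ / |p|² = 2×1.08834 / 1.52788 = 1.42464
θ = 2·atan2(ρ, z) = 2·atan2(1.08834, 0.586) = 2.15375 rad
ℓ = θ/κ = 2.15375/1.42464 = 1.51178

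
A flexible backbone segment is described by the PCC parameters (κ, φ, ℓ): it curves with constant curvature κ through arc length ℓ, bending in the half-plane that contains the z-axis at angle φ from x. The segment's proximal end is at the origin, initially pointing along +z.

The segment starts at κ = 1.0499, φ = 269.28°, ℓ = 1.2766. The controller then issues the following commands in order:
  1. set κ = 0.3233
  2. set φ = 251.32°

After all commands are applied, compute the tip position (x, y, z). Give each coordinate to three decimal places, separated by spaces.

-0.083 -0.246 1.241

initial: κ=1.0499, φ=269.28°, ℓ=1.2766
cmd 1: set κ=0.3233 → (κ,φ,ℓ)=(0.3233,269.28°,1.2766) → tip=(-0.0033,-0.2597,1.2407)
cmd 2: set φ=251.32° → (κ,φ,ℓ)=(0.3233,251.32°,1.2766) → tip=(-0.0832,-0.2460,1.2407)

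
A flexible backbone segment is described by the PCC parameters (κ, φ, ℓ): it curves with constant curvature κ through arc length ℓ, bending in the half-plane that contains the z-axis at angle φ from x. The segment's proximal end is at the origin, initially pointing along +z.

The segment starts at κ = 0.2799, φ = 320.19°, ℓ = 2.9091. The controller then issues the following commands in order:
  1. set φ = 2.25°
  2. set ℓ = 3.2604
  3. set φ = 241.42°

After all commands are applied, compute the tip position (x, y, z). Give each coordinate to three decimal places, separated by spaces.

-0.664 -1.218 2.826

initial: κ=0.2799, φ=320.19°, ℓ=2.9091
cmd 1: set φ=2.25° → (κ,φ,ℓ)=(0.2799,2.25°,2.9091) → tip=(1.1195,0.0440,2.5981)
cmd 2: set ℓ=3.2604 → (κ,φ,ℓ)=(0.2799,2.25°,3.2604) → tip=(1.3862,0.0545,2.8263)
cmd 3: set φ=241.42° → (κ,φ,ℓ)=(0.2799,241.42°,3.2604) → tip=(-0.6637,-1.2182,2.8263)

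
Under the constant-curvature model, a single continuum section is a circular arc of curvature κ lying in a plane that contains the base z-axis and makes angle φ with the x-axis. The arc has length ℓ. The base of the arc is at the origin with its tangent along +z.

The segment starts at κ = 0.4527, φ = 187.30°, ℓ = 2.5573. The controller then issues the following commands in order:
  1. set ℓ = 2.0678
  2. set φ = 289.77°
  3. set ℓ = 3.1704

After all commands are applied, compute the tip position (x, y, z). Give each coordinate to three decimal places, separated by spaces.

initial: κ=0.4527, φ=187.30°, ℓ=2.5573
cmd 1: set ℓ=2.0678 → (κ,φ,ℓ)=(0.4527,187.30°,2.0678) → tip=(-0.8919,-0.1143,1.7788)
cmd 2: set φ=289.77° → (κ,φ,ℓ)=(0.4527,289.77°,2.0678) → tip=(0.3041,-0.8462,1.7788)
cmd 3: set ℓ=3.1704 → (κ,φ,ℓ)=(0.4527,289.77°,3.1704) → tip=(0.6462,-1.7978,2.1887)

0.646 -1.798 2.189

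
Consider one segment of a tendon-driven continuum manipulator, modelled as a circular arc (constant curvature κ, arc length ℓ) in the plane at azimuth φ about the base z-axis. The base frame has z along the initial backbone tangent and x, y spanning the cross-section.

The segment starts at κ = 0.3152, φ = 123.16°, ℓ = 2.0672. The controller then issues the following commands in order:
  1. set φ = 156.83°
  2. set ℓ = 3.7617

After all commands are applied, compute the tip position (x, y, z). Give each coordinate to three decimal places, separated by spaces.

-1.821 0.779 2.940

initial: κ=0.3152, φ=123.16°, ℓ=2.0672
cmd 1: set φ=156.83° → (κ,φ,ℓ)=(0.3152,156.83°,2.0672) → tip=(-0.5976,0.2557,1.9240)
cmd 2: set ℓ=3.7617 → (κ,φ,ℓ)=(0.3152,156.83°,3.7617) → tip=(-1.8210,0.7794,2.9402)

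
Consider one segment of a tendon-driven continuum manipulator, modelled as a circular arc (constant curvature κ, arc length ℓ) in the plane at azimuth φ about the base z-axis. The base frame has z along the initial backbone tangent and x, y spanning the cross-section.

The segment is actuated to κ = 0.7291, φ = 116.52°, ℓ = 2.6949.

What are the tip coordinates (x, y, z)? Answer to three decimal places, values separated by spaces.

-0.848 1.698 1.266

θ = κ·ℓ = 0.7291 × 2.6949 = 1.96485 rad
ρ = (1 − cos θ)/κ = (1 − -0.38394)/0.7291 = 1.89814
z = sin θ / κ = 0.92336/0.7291 = 1.26644
x = ρ cos φ = 1.89814 × cos(116.52°) = -0.84754
y = ρ sin φ = 1.89814 × sin(116.52°) = 1.69842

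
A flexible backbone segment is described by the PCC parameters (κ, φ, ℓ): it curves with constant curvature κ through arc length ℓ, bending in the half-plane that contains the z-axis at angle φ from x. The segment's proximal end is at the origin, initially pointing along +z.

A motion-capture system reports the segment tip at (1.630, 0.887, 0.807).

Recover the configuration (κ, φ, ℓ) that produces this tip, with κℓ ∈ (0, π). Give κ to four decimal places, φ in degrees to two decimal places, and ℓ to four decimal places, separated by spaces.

0.9063 28.55 2.5610

ρ = √(x²+y²) = √(1.630² + 0.887²) = 1.85571
φ = atan2(y, x) mod 360° = atan2(0.887, 1.630) = 28.5538°
|p|² = ρ² + z² = 1.85571² + 0.807² = 4.09492
κ = 2ρ / |p|² = 2×1.85571 / 4.09492 = 0.90635
θ = 2·atan2(ρ, z) = 2·atan2(1.85571, 0.807) = 2.32119 rad
ℓ = θ/κ = 2.32119/0.90635 = 2.56103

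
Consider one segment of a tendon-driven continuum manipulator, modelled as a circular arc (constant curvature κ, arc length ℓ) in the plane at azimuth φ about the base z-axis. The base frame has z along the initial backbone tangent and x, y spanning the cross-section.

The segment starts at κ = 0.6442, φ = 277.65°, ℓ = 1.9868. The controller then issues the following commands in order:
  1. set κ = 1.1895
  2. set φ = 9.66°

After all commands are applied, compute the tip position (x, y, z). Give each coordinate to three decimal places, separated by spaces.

initial: κ=0.6442, φ=277.65°, ℓ=1.9868
cmd 1: set κ=1.1895 → (κ,φ,ℓ)=(1.1895,277.65°,1.9868) → tip=(0.1916,-1.4265,0.5902)
cmd 2: set φ=9.66° → (κ,φ,ℓ)=(1.1895,9.66°,1.9868) → tip=(1.4189,0.2415,0.5902)

1.419 0.242 0.590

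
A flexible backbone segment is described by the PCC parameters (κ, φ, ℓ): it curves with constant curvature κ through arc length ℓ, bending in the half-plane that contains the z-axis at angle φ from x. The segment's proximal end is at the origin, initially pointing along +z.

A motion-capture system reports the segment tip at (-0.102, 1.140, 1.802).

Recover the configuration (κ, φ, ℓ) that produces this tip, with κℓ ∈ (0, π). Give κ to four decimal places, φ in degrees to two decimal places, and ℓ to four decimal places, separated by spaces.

0.5023 95.11 2.2531

ρ = √(x²+y²) = √(-0.102² + 1.140²) = 1.14455
φ = atan2(y, x) mod 360° = atan2(1.140, -0.102) = 95.1128°
|p|² = ρ² + z² = 1.14455² + 1.802² = 4.55721
κ = 2ρ / |p|² = 2×1.14455 / 4.55721 = 0.50230
θ = 2·atan2(ρ, z) = 2·atan2(1.14455, 1.802) = 1.13174 rad
ℓ = θ/κ = 1.13174/0.50230 = 2.25309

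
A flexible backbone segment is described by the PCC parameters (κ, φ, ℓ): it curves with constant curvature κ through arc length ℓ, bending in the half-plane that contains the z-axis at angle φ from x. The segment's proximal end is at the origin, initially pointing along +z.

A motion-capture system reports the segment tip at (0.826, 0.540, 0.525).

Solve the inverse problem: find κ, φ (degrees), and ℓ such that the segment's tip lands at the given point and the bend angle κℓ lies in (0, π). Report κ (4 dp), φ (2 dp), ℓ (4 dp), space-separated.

ρ = √(x²+y²) = √(0.826² + 0.540²) = 0.98685
φ = atan2(y, x) mod 360° = atan2(0.540, 0.826) = 33.1748°
|p|² = ρ² + z² = 0.98685² + 0.525² = 1.24950
κ = 2ρ / |p|² = 2×0.98685 / 1.24950 = 1.57959
θ = 2·atan2(ρ, z) = 2·atan2(0.98685, 0.525) = 2.16376 rad
ℓ = θ/κ = 2.16376/1.57959 = 1.36982

1.5796 33.17 1.3698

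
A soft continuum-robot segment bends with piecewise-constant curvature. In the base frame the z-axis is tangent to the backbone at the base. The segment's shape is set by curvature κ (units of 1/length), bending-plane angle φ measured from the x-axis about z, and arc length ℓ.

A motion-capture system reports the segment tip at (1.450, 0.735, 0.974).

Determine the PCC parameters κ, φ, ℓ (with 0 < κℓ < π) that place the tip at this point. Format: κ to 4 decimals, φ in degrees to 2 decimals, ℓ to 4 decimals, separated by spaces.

0.9053 26.88 2.2777

ρ = √(x²+y²) = √(1.450² + 0.735²) = 1.62565
φ = atan2(y, x) mod 360° = atan2(0.735, 1.450) = 26.8803°
|p|² = ρ² + z² = 1.62565² + 0.974² = 3.59140
κ = 2ρ / |p|² = 2×1.62565 / 3.59140 = 0.90530
θ = 2·atan2(ρ, z) = 2·atan2(1.62565, 0.974) = 2.06201 rad
ℓ = θ/κ = 2.06201/0.90530 = 2.27771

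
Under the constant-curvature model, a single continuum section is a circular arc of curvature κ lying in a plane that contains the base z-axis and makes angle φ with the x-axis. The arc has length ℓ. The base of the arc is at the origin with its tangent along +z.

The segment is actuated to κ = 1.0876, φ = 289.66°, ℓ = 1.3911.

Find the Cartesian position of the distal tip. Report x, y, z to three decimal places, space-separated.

θ = κ·ℓ = 1.0876 × 1.3911 = 1.51296 rad
ρ = (1 − cos θ)/κ = (1 − 0.05780)/1.0876 = 0.86631
z = sin θ / κ = 0.99833/1.0876 = 0.91792
x = ρ cos φ = 0.86631 × cos(289.66°) = 0.29146
y = ρ sin φ = 0.86631 × sin(289.66°) = -0.81581

0.291 -0.816 0.918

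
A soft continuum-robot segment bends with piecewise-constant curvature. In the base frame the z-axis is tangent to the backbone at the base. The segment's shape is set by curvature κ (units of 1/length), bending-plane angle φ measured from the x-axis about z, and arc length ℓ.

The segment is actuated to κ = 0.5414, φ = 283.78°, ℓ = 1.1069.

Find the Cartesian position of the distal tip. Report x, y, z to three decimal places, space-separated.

θ = κ·ℓ = 0.5414 × 1.1069 = 0.59928 rad
ρ = (1 − cos θ)/κ = (1 − 0.82574)/0.5414 = 0.32186
z = sin θ / κ = 0.56404/0.5414 = 1.04183
x = ρ cos φ = 0.32186 × cos(283.78°) = 0.07667
y = ρ sin φ = 0.32186 × sin(283.78°) = -0.31260

0.077 -0.313 1.042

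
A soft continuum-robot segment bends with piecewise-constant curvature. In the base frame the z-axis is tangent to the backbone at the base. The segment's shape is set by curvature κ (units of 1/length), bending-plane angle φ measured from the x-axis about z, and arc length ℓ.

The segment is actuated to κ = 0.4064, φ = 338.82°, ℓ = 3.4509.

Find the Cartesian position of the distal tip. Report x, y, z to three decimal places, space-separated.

θ = κ·ℓ = 0.4064 × 3.4509 = 1.40245 rad
ρ = (1 − cos θ)/κ = (1 − 0.16756)/0.4064 = 2.04834
z = sin θ / κ = 0.98586/0.4064 = 2.42584
x = ρ cos φ = 2.04834 × cos(338.82°) = 1.90997
y = ρ sin φ = 2.04834 × sin(338.82°) = -0.74006

1.910 -0.740 2.426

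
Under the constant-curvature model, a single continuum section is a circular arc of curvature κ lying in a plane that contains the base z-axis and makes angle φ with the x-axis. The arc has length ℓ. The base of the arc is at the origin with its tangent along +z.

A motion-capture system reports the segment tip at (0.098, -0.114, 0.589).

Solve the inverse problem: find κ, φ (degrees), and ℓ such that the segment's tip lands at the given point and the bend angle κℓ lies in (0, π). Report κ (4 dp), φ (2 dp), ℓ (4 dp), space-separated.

ρ = √(x²+y²) = √(0.098² + -0.114²) = 0.15033
φ = atan2(y, x) mod 360° = atan2(-0.114, 0.098) = 310.6840°
|p|² = ρ² + z² = 0.15033² + 0.589² = 0.36952
κ = 2ρ / |p|² = 2×0.15033 / 0.36952 = 0.81366
θ = 2·atan2(ρ, z) = 2·atan2(0.15033, 0.589) = 0.49980 rad
ℓ = θ/κ = 0.49980/0.81366 = 0.61426

0.8137 310.68 0.6143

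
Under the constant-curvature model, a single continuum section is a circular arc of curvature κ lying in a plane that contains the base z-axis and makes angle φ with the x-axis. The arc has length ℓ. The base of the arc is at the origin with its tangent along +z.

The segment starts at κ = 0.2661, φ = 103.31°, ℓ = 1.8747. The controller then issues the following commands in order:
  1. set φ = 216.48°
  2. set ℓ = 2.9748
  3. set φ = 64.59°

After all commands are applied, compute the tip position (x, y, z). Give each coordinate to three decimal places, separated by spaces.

initial: κ=0.2661, φ=103.31°, ℓ=1.8747
cmd 1: set φ=216.48° → (κ,φ,ℓ)=(0.2661,216.48°,1.8747) → tip=(-0.3683,-0.2723,1.7979)
cmd 2: set ℓ=2.9748 → (κ,φ,ℓ)=(0.2661,216.48°,2.9748) → tip=(-0.8983,-0.6642,2.6737)
cmd 3: set φ=64.59° → (κ,φ,ℓ)=(0.2661,64.59°,2.9748) → tip=(0.4794,1.0091,2.6737)

0.479 1.009 2.674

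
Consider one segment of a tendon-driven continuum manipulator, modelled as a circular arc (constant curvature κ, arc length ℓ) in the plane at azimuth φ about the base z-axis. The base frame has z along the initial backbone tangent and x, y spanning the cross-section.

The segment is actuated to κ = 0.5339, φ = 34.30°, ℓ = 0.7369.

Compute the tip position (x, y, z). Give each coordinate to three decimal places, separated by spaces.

θ = κ·ℓ = 0.5339 × 0.7369 = 0.39343 rad
ρ = (1 − cos θ)/κ = (1 − 0.92360)/0.5339 = 0.14310
z = sin θ / κ = 0.38336/0.5339 = 0.71804
x = ρ cos φ = 0.14310 × cos(34.30°) = 0.11821
y = ρ sin φ = 0.14310 × sin(34.30°) = 0.08064

0.118 0.081 0.718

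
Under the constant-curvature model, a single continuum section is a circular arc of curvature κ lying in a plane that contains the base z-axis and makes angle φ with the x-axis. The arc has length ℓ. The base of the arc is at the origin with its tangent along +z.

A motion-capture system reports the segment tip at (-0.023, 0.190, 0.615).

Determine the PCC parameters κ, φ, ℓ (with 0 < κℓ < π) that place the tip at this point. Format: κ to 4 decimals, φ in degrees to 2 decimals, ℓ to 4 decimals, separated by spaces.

ρ = √(x²+y²) = √(-0.023² + 0.190²) = 0.19139
φ = atan2(y, x) mod 360° = atan2(0.190, -0.023) = 96.9022°
|p|² = ρ² + z² = 0.19139² + 0.615² = 0.41485
κ = 2ρ / |p|² = 2×0.19139 / 0.41485 = 0.92267
θ = 2·atan2(ρ, z) = 2·atan2(0.19139, 0.615) = 0.60340 rad
ℓ = θ/κ = 0.60340/0.92267 = 0.65397

0.9227 96.90 0.6540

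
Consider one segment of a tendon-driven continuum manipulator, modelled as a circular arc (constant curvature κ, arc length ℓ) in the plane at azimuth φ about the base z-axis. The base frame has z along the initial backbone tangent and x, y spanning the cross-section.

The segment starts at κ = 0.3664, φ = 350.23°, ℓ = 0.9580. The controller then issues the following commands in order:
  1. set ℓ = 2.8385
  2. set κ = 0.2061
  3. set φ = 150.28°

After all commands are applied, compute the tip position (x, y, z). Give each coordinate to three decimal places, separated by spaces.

-0.701 0.400 2.679

initial: κ=0.3664, φ=350.23°, ℓ=0.9580
cmd 1: set ℓ=2.8385 → (κ,φ,ℓ)=(0.3664,350.23°,2.8385) → tip=(1.3282,-0.2287,2.3538)
cmd 2: set κ=0.2061 → (κ,φ,ℓ)=(0.2061,350.23°,2.8385) → tip=(0.7952,-0.1369,2.6793)
cmd 3: set φ=150.28° → (κ,φ,ℓ)=(0.2061,150.28°,2.8385) → tip=(-0.7007,0.4000,2.6793)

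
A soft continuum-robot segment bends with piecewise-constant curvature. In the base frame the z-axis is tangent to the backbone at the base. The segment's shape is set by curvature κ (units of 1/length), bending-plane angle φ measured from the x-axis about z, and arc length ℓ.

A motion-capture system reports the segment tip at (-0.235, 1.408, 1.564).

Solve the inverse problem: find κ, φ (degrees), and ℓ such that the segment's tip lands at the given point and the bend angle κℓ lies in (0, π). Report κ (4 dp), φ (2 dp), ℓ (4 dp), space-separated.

0.6367 99.48 2.3237

ρ = √(x²+y²) = √(-0.235² + 1.408²) = 1.42748
φ = atan2(y, x) mod 360° = atan2(1.408, -0.235) = 99.4755°
|p|² = ρ² + z² = 1.42748² + 1.564² = 4.48378
κ = 2ρ / |p|² = 2×1.42748 / 4.48378 = 0.63673
θ = 2·atan2(ρ, z) = 2·atan2(1.42748, 1.564) = 1.47958 rad
ℓ = θ/κ = 1.47958/0.63673 = 2.32373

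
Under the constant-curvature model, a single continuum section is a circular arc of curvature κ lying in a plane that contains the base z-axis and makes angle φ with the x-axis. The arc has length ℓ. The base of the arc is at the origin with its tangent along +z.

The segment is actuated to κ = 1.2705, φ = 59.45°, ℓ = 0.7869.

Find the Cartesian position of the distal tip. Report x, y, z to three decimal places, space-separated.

θ = κ·ℓ = 1.2705 × 0.7869 = 0.99976 rad
ρ = (1 − cos θ)/κ = (1 − 0.54051)/1.2705 = 0.36166
z = sin θ / κ = 0.84134/1.2705 = 0.66221
x = ρ cos φ = 0.36166 × cos(59.45°) = 0.18383
y = ρ sin φ = 0.36166 × sin(59.45°) = 0.31146

0.184 0.311 0.662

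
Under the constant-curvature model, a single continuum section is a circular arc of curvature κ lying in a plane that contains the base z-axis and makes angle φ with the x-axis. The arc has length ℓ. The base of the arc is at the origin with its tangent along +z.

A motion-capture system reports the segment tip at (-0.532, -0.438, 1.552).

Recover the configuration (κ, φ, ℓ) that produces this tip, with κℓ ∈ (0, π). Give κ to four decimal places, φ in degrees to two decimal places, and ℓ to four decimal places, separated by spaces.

0.4780 219.46 1.7486

ρ = √(x²+y²) = √(-0.532² + -0.438²) = 0.68911
φ = atan2(y, x) mod 360° = atan2(-0.438, -0.532) = 219.4649°
|p|² = ρ² + z² = 0.68911² + 1.552² = 2.88357
κ = 2ρ / |p|² = 2×0.68911 / 2.88357 = 0.47795
θ = 2·atan2(ρ, z) = 2·atan2(0.68911, 1.552) = 0.83573 rad
ℓ = θ/κ = 0.83573/0.47795 = 1.74855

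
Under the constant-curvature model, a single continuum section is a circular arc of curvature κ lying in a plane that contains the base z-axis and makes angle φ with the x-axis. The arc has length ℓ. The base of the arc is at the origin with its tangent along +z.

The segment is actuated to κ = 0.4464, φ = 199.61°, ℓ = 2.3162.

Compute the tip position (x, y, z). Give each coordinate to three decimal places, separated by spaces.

θ = κ·ℓ = 0.4464 × 2.3162 = 1.03395 rad
ρ = (1 − cos θ)/κ = (1 − 0.51143)/0.4464 = 1.09447
z = sin θ / κ = 0.85933/0.4464 = 1.92501
x = ρ cos φ = 1.09447 × cos(199.61°) = -1.03099
y = ρ sin φ = 1.09447 × sin(199.61°) = -0.36732

-1.031 -0.367 1.925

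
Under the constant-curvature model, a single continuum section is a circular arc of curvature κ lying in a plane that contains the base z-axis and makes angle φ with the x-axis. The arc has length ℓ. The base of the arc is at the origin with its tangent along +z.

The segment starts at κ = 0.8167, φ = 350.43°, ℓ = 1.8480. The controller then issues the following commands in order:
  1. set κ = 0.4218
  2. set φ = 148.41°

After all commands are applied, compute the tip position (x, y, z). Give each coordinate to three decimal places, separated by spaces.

initial: κ=0.8167, φ=350.43°, ℓ=1.8480
cmd 1: set κ=0.4218 → (κ,φ,ℓ)=(0.4218,350.43°,1.8480) → tip=(0.6750,-0.1138,1.6665)
cmd 2: set φ=148.41° → (κ,φ,ℓ)=(0.4218,148.41°,1.8480) → tip=(-0.5831,0.3586,1.6665)

-0.583 0.359 1.666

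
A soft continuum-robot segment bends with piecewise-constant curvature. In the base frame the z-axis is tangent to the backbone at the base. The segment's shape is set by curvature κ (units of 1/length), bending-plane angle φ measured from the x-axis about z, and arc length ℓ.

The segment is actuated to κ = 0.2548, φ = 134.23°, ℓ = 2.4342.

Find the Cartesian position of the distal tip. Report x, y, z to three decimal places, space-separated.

θ = κ·ℓ = 0.2548 × 2.4342 = 0.62023 rad
ρ = (1 − cos θ)/κ = (1 − 0.81374)/0.2548 = 0.73100
z = sin θ / κ = 0.58123/0.2548 = 2.28111
x = ρ cos φ = 0.73100 × cos(134.23°) = -0.50990
y = ρ sin φ = 0.73100 × sin(134.23°) = 0.52379

-0.510 0.524 2.281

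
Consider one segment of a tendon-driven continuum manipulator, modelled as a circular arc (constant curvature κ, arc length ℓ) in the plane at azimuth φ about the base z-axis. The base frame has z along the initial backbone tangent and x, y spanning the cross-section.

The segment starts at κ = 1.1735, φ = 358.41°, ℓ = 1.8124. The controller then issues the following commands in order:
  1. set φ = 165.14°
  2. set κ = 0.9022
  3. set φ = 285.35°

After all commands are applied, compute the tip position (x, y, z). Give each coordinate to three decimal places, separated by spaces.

initial: κ=1.1735, φ=358.41°, ℓ=1.8124
cmd 1: set φ=165.14° → (κ,φ,ℓ)=(1.1735,165.14°,1.8124) → tip=(-1.2584,0.3339,0.7238)
cmd 2: set κ=0.9022 → (κ,φ,ℓ)=(0.9022,165.14°,1.8124) → tip=(-1.1402,0.3025,1.1061)
cmd 3: set φ=285.35° → (κ,φ,ℓ)=(0.9022,285.35°,1.8124) → tip=(0.3123,-1.1376,1.1061)

0.312 -1.138 1.106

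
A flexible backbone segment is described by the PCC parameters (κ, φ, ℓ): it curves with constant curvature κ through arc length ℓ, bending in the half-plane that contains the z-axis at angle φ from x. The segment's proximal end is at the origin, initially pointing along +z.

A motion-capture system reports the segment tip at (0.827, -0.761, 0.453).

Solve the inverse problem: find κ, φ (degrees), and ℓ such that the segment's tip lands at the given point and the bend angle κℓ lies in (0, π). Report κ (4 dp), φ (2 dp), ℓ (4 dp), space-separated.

1.5309 317.38 1.5516

ρ = √(x²+y²) = √(0.827² + -0.761²) = 1.12385
φ = atan2(y, x) mod 360° = atan2(-0.761, 0.827) = 317.3799°
|p|² = ρ² + z² = 1.12385² + 0.453² = 1.46826
κ = 2ρ / |p|² = 2×1.12385 / 1.46826 = 1.53087
θ = 2·atan2(ρ, z) = 2·atan2(1.12385, 0.453) = 2.37528 rad
ℓ = θ/κ = 2.37528/1.53087 = 1.55159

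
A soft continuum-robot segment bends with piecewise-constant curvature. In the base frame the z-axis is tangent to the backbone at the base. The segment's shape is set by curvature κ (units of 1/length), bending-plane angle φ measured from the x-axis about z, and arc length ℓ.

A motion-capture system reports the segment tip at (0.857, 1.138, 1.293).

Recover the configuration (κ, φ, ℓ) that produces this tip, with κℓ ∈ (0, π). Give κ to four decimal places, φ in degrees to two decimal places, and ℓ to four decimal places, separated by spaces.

ρ = √(x²+y²) = √(0.857² + 1.138²) = 1.42460
φ = atan2(y, x) mod 360° = atan2(1.138, 0.857) = 53.0175°
|p|² = ρ² + z² = 1.42460² + 1.293² = 3.70134
κ = 2ρ / |p|² = 2×1.42460 / 3.70134 = 0.76978
θ = 2·atan2(ρ, z) = 2·atan2(1.42460, 1.293) = 1.66757 rad
ℓ = θ/κ = 1.66757/0.76978 = 2.16631

0.7698 53.02 2.1663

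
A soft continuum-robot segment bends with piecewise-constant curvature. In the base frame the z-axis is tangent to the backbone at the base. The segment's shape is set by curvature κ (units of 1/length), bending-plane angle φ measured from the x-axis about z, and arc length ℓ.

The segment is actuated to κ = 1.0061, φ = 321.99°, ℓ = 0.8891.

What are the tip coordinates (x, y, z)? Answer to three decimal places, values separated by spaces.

0.293 -0.229 0.775

θ = κ·ℓ = 1.0061 × 0.8891 = 0.89452 rad
ρ = (1 − cos θ)/κ = (1 − 0.62589)/1.0061 = 0.37184
z = sin θ / κ = 0.77991/1.0061 = 0.77518
x = ρ cos φ = 0.37184 × cos(321.99°) = 0.29297
y = ρ sin φ = 0.37184 × sin(321.99°) = -0.22898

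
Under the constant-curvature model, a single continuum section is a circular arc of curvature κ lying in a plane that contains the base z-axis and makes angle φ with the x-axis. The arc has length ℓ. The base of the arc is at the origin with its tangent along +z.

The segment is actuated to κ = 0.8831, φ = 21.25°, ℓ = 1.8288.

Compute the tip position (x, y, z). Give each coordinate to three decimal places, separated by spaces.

θ = κ·ℓ = 0.8831 × 1.8288 = 1.61501 rad
ρ = (1 − cos θ)/κ = (1 − -0.04420)/0.8831 = 1.18243
z = sin θ / κ = 0.99902/0.8831 = 1.13127
x = ρ cos φ = 1.18243 × cos(21.25°) = 1.10203
y = ρ sin φ = 1.18243 × sin(21.25°) = 0.42856

1.102 0.429 1.131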